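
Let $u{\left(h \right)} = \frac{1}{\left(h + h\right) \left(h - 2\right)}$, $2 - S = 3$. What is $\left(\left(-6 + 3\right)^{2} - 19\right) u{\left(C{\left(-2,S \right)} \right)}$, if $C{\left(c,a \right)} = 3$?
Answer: $- \frac{5}{3} \approx -1.6667$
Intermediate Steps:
$S = -1$ ($S = 2 - 3 = -1$)
$u{\left(h \right)} = \frac{1}{2 h \left(-2 + h\right)}$
$\left(\left(-6 + 3\right)^{2} - 19\right) u{\left(C{\left(-2,S \right)} \right)} = \left(\left(-6 + 3\right)^{2} - 19\right) \frac{1}{2 \cdot 3 \left(-2 + 3\right)} = \left(\left(-3\right)^{2} - 19\right) \frac{1}{2} \cdot \frac{1}{3} \cdot 1^{-1} = \left(9 - 19\right) \frac{1}{2} \cdot \frac{1}{3} \cdot 1 = \left(-10\right) \frac{1}{6} = - \frac{5}{3}$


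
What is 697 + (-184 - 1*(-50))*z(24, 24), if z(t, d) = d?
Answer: -2519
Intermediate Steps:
697 + (-184 - 1*(-50))*z(24, 24) = 697 + (-184 - 1*(-50))*24 = 697 + (-184 + 50)*24 = 697 - 134*24 = 697 - 3216 = -2519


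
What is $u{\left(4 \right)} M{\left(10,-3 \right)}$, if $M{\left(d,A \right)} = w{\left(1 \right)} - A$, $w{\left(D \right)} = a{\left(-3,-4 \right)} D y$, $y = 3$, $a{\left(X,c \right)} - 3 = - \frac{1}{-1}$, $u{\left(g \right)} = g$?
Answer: $60$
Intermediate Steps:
$a{\left(X,c \right)} = 4$ ($a{\left(X,c \right)} = 3 - \frac{1}{-1} = 3 - -1 = 3 + 1 = 4$)
$w{\left(D \right)} = 12 D$ ($w{\left(D \right)} = 4 D 3 = 12 D$)
$M{\left(d,A \right)} = 12 - A$ ($M{\left(d,A \right)} = 12 \cdot 1 - A = 12 - A$)
$u{\left(4 \right)} M{\left(10,-3 \right)} = 4 \left(12 - -3\right) = 4 \left(12 + 3\right) = 4 \cdot 15 = 60$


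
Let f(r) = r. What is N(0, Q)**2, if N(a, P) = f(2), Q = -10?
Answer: 4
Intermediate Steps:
N(a, P) = 2
N(0, Q)**2 = 2**2 = 4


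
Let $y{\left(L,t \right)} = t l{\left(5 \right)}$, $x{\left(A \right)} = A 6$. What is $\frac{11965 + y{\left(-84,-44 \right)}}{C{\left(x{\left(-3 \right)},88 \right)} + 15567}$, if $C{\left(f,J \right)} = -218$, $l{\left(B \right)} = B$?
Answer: $\frac{11745}{15349} \approx 0.7652$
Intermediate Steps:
$x{\left(A \right)} = 6 A$
$y{\left(L,t \right)} = 5 t$ ($y{\left(L,t \right)} = t 5 = 5 t$)
$\frac{11965 + y{\left(-84,-44 \right)}}{C{\left(x{\left(-3 \right)},88 \right)} + 15567} = \frac{11965 + 5 \left(-44\right)}{-218 + 15567} = \frac{11965 - 220}{15349} = 11745 \cdot \frac{1}{15349} = \frac{11745}{15349}$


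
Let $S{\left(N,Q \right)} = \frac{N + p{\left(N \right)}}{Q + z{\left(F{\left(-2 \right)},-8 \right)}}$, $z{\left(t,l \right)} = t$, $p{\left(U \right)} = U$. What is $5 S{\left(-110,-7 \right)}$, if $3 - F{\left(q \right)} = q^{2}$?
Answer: $\frac{275}{2} \approx 137.5$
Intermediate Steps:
$F{\left(q \right)} = 3 - q^{2}$
$S{\left(N,Q \right)} = \frac{2 N}{-1 + Q}$ ($S{\left(N,Q \right)} = \frac{N + N}{Q + \left(3 - \left(-2\right)^{2}\right)} = \frac{2 N}{Q + \left(3 - 4\right)} = \frac{2 N}{Q - 1} = \frac{2 N}{-1 + Q}$)
$5 S{\left(-110,-7 \right)} = 5 \cdot 2 \left(-110\right) \frac{1}{-1 - 7} = 5 \cdot 2 \left(-110\right) \frac{1}{-8} = 5 \cdot 2 \left(-110\right) \left(- \frac{1}{8}\right) = 5 \cdot \frac{55}{2} = \frac{275}{2}$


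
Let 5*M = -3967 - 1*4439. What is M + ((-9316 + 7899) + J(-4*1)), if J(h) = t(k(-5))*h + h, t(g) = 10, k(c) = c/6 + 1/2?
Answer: -15711/5 ≈ -3142.2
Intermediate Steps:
k(c) = 1/2 + c/6 (k(c) = c*(1/6) + 1*(1/2) = c/6 + 1/2 = 1/2 + c/6)
J(h) = 11*h (J(h) = 10*h + h = 11*h)
M = -8406/5 (M = (-3967 - 1*4439)/5 = (-3967 - 4439)/5 = (1/5)*(-8406) = -8406/5 ≈ -1681.2)
M + ((-9316 + 7899) + J(-4*1)) = -8406/5 + ((-9316 + 7899) + 11*(-4*1)) = -8406/5 + (-1417 + 11*(-4)) = -8406/5 + (-1417 - 44) = -8406/5 - 1461 = -15711/5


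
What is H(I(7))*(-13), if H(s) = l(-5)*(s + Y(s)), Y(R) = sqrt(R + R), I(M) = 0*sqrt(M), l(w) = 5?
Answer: 0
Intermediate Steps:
I(M) = 0
Y(R) = sqrt(2)*sqrt(R) (Y(R) = sqrt(2*R) = sqrt(2)*sqrt(R))
H(s) = 5*s + 5*sqrt(2)*sqrt(s) (H(s) = 5*(s + sqrt(2)*sqrt(s)) = 5*s + 5*sqrt(2)*sqrt(s))
H(I(7))*(-13) = (5*0 + 5*sqrt(2)*sqrt(0))*(-13) = (0 + 5*sqrt(2)*0)*(-13) = (0 + 0)*(-13) = 0*(-13) = 0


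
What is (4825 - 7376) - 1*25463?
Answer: -28014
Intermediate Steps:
(4825 - 7376) - 1*25463 = -2551 - 25463 = -28014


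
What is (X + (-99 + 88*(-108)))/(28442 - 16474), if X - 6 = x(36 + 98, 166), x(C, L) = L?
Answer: -9431/11968 ≈ -0.78802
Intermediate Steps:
X = 172 (X = 6 + 166 = 172)
(X + (-99 + 88*(-108)))/(28442 - 16474) = (172 + (-99 + 88*(-108)))/(28442 - 16474) = (172 + (-99 - 9504))/11968 = (172 - 9603)*(1/11968) = -9431*1/11968 = -9431/11968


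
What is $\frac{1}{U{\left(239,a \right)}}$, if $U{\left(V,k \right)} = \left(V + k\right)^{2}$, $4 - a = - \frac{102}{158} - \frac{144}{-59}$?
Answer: $\frac{21724921}{1263951553536} \approx 1.7188 \cdot 10^{-5}$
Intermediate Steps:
$a = \frac{10277}{4661}$ ($a = 4 - \left(- \frac{102}{158} - \frac{144}{-59}\right) = 4 - \left(\left(-102\right) \frac{1}{158} - - \frac{144}{59}\right) = 4 - \left(- \frac{51}{79} + \frac{144}{59}\right) = 4 - \frac{8367}{4661} = \frac{10277}{4661} \approx 2.2049$)
$\frac{1}{U{\left(239,a \right)}} = \frac{1}{\left(239 + \frac{10277}{4661}\right)^{2}} = \frac{1}{\left(\frac{1124256}{4661}\right)^{2}} = \frac{1}{\frac{1263951553536}{21724921}} = \frac{21724921}{1263951553536}$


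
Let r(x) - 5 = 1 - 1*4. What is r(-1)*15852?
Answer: 31704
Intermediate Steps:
r(x) = 2 (r(x) = 5 + (1 - 1*4) = 5 + (1 - 4) = 5 - 3 = 2)
r(-1)*15852 = 2*15852 = 31704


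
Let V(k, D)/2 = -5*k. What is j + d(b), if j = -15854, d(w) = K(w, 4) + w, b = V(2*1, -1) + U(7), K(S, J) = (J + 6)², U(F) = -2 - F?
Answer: -15783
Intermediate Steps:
V(k, D) = -10*k (V(k, D) = 2*(-5*k) = -10*k)
K(S, J) = (6 + J)²
b = -29 (b = -20 + (-2 - 1*7) = -10*2 + (-2 - 7) = -20 - 9 = -29)
d(w) = 100 + w (d(w) = (6 + 4)² + w = 10² + w = 100 + w)
j + d(b) = -15854 + (100 - 29) = -15854 + 71 = -15783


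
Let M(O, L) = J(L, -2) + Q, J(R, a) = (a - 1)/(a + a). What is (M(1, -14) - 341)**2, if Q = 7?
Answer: 1776889/16 ≈ 1.1106e+5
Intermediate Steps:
J(R, a) = (-1 + a)/(2*a) (J(R, a) = (-1 + a)/((2*a)) = (-1 + a)*(1/(2*a)) = (-1 + a)/(2*a))
M(O, L) = 31/4 (M(O, L) = (1/2)*(-1 - 2)/(-2) + 7 = (1/2)*(-1/2)*(-3) + 7 = 3/4 + 7 = 31/4)
(M(1, -14) - 341)**2 = (31/4 - 341)**2 = (-1333/4)**2 = 1776889/16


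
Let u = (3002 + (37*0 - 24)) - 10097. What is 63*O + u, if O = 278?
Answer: 10395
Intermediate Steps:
u = -7119 (u = (3002 + (0 - 24)) - 10097 = (3002 - 24) - 10097 = 2978 - 10097 = -7119)
63*O + u = 63*278 - 7119 = 17514 - 7119 = 10395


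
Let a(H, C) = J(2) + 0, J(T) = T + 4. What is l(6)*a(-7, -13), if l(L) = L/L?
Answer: 6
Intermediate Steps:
J(T) = 4 + T
l(L) = 1
a(H, C) = 6 (a(H, C) = (4 + 2) + 0 = 6 + 0 = 6)
l(6)*a(-7, -13) = 1*6 = 6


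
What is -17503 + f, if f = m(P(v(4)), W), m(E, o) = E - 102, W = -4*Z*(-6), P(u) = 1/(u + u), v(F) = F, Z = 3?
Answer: -140839/8 ≈ -17605.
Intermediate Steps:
P(u) = 1/(2*u)
W = 72 (W = -4*3*(-6) = -12*(-6) = 72)
m(E, o) = -102 + E
f = -815/8 (f = -102 + (½)/4 = -102 + (½)*(¼) = -102 + ⅛ = -815/8 ≈ -101.88)
-17503 + f = -17503 - 815/8 = -140839/8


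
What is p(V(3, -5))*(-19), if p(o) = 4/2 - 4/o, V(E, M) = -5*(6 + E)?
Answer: -1786/45 ≈ -39.689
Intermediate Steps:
V(E, M) = -30 - 5*E
p(o) = 2 - 4/o (p(o) = 4*(1/2) - 4/o = 2 - 4/o)
p(V(3, -5))*(-19) = (2 - 4/(-30 - 5*3))*(-19) = (2 - 4/(-30 - 15))*(-19) = (2 - 4/(-45))*(-19) = (2 - 4*(-1/45))*(-19) = (2 + 4/45)*(-19) = (94/45)*(-19) = -1786/45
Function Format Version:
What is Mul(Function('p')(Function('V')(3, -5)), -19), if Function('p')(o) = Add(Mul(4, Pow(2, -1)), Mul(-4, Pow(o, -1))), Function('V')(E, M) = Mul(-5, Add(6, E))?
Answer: Rational(-1786, 45) ≈ -39.689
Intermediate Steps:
Function('V')(E, M) = Add(-30, Mul(-5, E))
Function('p')(o) = Add(2, Mul(-4, Pow(o, -1))) (Function('p')(o) = Add(Mul(4, Rational(1, 2)), Mul(-4, Pow(o, -1))) = Add(2, Mul(-4, Pow(o, -1))))
Mul(Function('p')(Function('V')(3, -5)), -19) = Mul(Add(2, Mul(-4, Pow(Add(-30, Mul(-5, 3)), -1))), -19) = Mul(Add(2, Mul(-4, Pow(Add(-30, -15), -1))), -19) = Mul(Add(2, Mul(-4, Pow(-45, -1))), -19) = Mul(Add(2, Mul(-4, Rational(-1, 45))), -19) = Mul(Add(2, Rational(4, 45)), -19) = Mul(Rational(94, 45), -19) = Rational(-1786, 45)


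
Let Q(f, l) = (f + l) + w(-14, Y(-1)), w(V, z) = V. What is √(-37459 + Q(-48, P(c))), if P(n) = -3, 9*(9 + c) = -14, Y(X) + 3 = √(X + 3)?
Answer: 2*I*√9381 ≈ 193.71*I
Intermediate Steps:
Y(X) = -3 + √(3 + X) (Y(X) = -3 + √(X + 3) = -3 + √(3 + X))
c = -95/9 (c = -9 + (⅑)*(-14) = -9 - 14/9 = -95/9 ≈ -10.556)
Q(f, l) = -14 + f + l (Q(f, l) = (f + l) - 14 = -14 + f + l)
√(-37459 + Q(-48, P(c))) = √(-37459 + (-14 - 48 - 3)) = √(-37459 - 65) = √(-37524) = 2*I*√9381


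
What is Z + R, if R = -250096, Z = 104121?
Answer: -145975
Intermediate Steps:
Z + R = 104121 - 250096 = -145975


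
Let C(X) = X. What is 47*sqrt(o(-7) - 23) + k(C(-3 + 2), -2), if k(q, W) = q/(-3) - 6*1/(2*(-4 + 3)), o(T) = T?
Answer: 10/3 + 47*I*sqrt(30) ≈ 3.3333 + 257.43*I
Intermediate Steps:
k(q, W) = 3 - q/3 (k(q, W) = q*(-1/3) - 6/((-1*2)) = -q/3 - 6/(-2) = -q/3 - 6*(-1/2) = -q/3 + 3 = 3 - q/3)
47*sqrt(o(-7) - 23) + k(C(-3 + 2), -2) = 47*sqrt(-7 - 23) + (3 - (-3 + 2)/3) = 47*sqrt(-30) + (3 - 1/3*(-1)) = 47*(I*sqrt(30)) + (3 + 1/3) = 47*I*sqrt(30) + 10/3 = 10/3 + 47*I*sqrt(30)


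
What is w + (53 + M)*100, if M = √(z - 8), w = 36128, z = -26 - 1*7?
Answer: 41428 + 100*I*√41 ≈ 41428.0 + 640.31*I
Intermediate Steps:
z = -33 (z = -26 - 7 = -33)
M = I*√41 (M = √(-33 - 8) = √(-41) = I*√41 ≈ 6.4031*I)
w + (53 + M)*100 = 36128 + (53 + I*√41)*100 = 36128 + (5300 + 100*I*√41) = 41428 + 100*I*√41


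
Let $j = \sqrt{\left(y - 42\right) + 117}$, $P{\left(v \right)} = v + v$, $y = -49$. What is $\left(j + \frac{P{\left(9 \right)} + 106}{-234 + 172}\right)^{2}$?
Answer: $\left(-2 + \sqrt{26}\right)^{2} \approx 9.6039$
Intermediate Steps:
$P{\left(v \right)} = 2 v$
$j = \sqrt{26}$ ($j = \sqrt{\left(-49 - 42\right) + 117} = \sqrt{-91 + 117} = \sqrt{26} \approx 5.099$)
$\left(j + \frac{P{\left(9 \right)} + 106}{-234 + 172}\right)^{2} = \left(\sqrt{26} + \frac{2 \cdot 9 + 106}{-234 + 172}\right)^{2} = \left(\sqrt{26} + \frac{18 + 106}{-62}\right)^{2} = \left(\sqrt{26} + 124 \left(- \frac{1}{62}\right)\right)^{2} = \left(\sqrt{26} - 2\right)^{2} = \left(-2 + \sqrt{26}\right)^{2}$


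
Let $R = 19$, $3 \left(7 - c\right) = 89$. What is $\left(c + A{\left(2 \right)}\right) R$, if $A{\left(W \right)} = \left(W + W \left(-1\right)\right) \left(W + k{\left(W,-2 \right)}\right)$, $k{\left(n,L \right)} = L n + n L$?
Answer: $- \frac{1292}{3} \approx -430.67$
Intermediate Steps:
$c = - \frac{68}{3}$ ($c = 7 - \frac{89}{3} = - \frac{68}{3} \approx -22.667$)
$k{\left(n,L \right)} = 2 L n$ ($k{\left(n,L \right)} = L n + L n = 2 L n$)
$A{\left(W \right)} = 0$ ($A{\left(W \right)} = \left(W + W \left(-1\right)\right) \left(W + 2 \left(-2\right) W\right) = \left(W - W\right) \left(W - 4 W\right) = 0 \left(- 3 W\right) = 0$)
$\left(c + A{\left(2 \right)}\right) R = \left(- \frac{68}{3} + 0\right) 19 = \left(- \frac{68}{3}\right) 19 = - \frac{1292}{3}$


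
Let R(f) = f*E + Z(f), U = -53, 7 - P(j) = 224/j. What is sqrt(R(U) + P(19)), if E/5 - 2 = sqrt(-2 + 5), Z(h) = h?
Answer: sqrt(-212192 - 95665*sqrt(3))/19 ≈ 32.354*I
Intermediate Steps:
P(j) = 7 - 224/j
E = 10 + 5*sqrt(3) (E = 10 + 5*sqrt(-2 + 5) = 10 + 5*sqrt(3) ≈ 18.660)
R(f) = f + f*(10 + 5*sqrt(3)) (R(f) = f*(10 + 5*sqrt(3)) + f = f + f*(10 + 5*sqrt(3)))
sqrt(R(U) + P(19)) = sqrt(-53*(11 + 5*sqrt(3)) + (7 - 224/19)) = sqrt((-583 - 265*sqrt(3)) + (7 - 224*1/19)) = sqrt((-583 - 265*sqrt(3)) + (7 - 224/19)) = sqrt((-583 - 265*sqrt(3)) - 91/19) = sqrt(-11168/19 - 265*sqrt(3))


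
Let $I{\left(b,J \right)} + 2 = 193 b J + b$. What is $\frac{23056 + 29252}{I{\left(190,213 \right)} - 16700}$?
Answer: $\frac{2906}{433011} \approx 0.0067111$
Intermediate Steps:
$I{\left(b,J \right)} = -2 + b + 193 J b$ ($I{\left(b,J \right)} = -2 + \left(193 b J + b\right) = -2 + \left(193 J b + b\right) = -2 + \left(b + 193 J b\right) = -2 + b + 193 J b$)
$\frac{23056 + 29252}{I{\left(190,213 \right)} - 16700} = \frac{23056 + 29252}{\left(-2 + 190 + 193 \cdot 213 \cdot 190\right) - 16700} = \frac{52308}{\left(-2 + 190 + 7810710\right) - 16700} = \frac{52308}{7810898 - 16700} = \frac{52308}{7794198} = 52308 \cdot \frac{1}{7794198} = \frac{2906}{433011}$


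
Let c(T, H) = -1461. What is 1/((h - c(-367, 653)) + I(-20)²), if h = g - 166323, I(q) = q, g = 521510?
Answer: 1/357048 ≈ 2.8007e-6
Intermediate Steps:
h = 355187 (h = 521510 - 166323 = 355187)
1/((h - c(-367, 653)) + I(-20)²) = 1/((355187 - 1*(-1461)) + (-20)²) = 1/((355187 + 1461) + 400) = 1/(356648 + 400) = 1/357048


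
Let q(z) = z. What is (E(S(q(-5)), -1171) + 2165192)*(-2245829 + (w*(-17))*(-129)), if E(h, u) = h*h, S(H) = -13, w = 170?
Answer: -4055762294859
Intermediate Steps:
E(h, u) = h**2
(E(S(q(-5)), -1171) + 2165192)*(-2245829 + (w*(-17))*(-129)) = ((-13)**2 + 2165192)*(-2245829 + (170*(-17))*(-129)) = (169 + 2165192)*(-2245829 - 2890*(-129)) = 2165361*(-2245829 + 372810) = 2165361*(-1873019) = -4055762294859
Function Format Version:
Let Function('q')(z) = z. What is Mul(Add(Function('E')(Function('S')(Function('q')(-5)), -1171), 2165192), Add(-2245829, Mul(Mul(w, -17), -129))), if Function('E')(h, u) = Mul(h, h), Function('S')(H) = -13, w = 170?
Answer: -4055762294859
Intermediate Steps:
Function('E')(h, u) = Pow(h, 2)
Mul(Add(Function('E')(Function('S')(Function('q')(-5)), -1171), 2165192), Add(-2245829, Mul(Mul(w, -17), -129))) = Mul(Add(Pow(-13, 2), 2165192), Add(-2245829, Mul(Mul(170, -17), -129))) = Mul(Add(169, 2165192), Add(-2245829, Mul(-2890, -129))) = Mul(2165361, Add(-2245829, 372810)) = Mul(2165361, -1873019) = -4055762294859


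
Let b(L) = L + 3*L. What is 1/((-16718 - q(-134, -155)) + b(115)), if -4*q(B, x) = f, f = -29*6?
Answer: -2/32603 ≈ -6.1344e-5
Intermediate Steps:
f = -174
q(B, x) = 87/2 (q(B, x) = -¼*(-174) = 87/2)
b(L) = 4*L
1/((-16718 - q(-134, -155)) + b(115)) = 1/((-16718 - 1*87/2) + 4*115) = 1/((-16718 - 87/2) + 460) = 1/(-33523/2 + 460) = 1/(-32603/2) = -2/32603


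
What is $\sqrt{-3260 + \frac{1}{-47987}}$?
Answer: $\frac{i \sqrt{7506972118927}}{47987} \approx 57.096 i$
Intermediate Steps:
$\sqrt{-3260 + \frac{1}{-47987}} = \sqrt{-3260 - \frac{1}{47987}} = \sqrt{- \frac{156437621}{47987}} = \frac{i \sqrt{7506972118927}}{47987}$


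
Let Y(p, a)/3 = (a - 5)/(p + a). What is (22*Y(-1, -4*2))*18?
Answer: 1716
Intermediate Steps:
Y(p, a) = 3*(-5 + a)/(a + p) (Y(p, a) = 3*((a - 5)/(p + a)) = 3*((-5 + a)/(a + p)) = 3*(-5 + a)/(a + p))
(22*Y(-1, -4*2))*18 = (22*(3*(-5 - 4*2)/(-4*2 - 1)))*18 = (22*(3*(-5 - 8)/(-8 - 1)))*18 = (22*(3*(-13)/(-9)))*18 = (22*(3*(-⅑)*(-13)))*18 = (22*(13/3))*18 = (286/3)*18 = 1716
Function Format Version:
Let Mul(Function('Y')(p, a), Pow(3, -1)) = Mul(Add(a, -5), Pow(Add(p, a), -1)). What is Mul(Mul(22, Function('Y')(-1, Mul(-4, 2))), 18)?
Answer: 1716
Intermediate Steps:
Function('Y')(p, a) = Mul(3, Pow(Add(a, p), -1), Add(-5, a)) (Function('Y')(p, a) = Mul(3, Mul(Add(a, -5), Pow(Add(p, a), -1))) = Mul(3, Mul(Add(-5, a), Pow(Add(a, p), -1))) = Mul(3, Mul(Pow(Add(a, p), -1), Add(-5, a))) = Mul(3, Pow(Add(a, p), -1), Add(-5, a)))
Mul(Mul(22, Function('Y')(-1, Mul(-4, 2))), 18) = Mul(Mul(22, Mul(3, Pow(Add(Mul(-4, 2), -1), -1), Add(-5, Mul(-4, 2)))), 18) = Mul(Mul(22, Mul(3, Pow(Add(-8, -1), -1), Add(-5, -8))), 18) = Mul(Mul(22, Mul(3, Pow(-9, -1), -13)), 18) = Mul(Mul(22, Mul(3, Rational(-1, 9), -13)), 18) = Mul(Mul(22, Rational(13, 3)), 18) = Mul(Rational(286, 3), 18) = 1716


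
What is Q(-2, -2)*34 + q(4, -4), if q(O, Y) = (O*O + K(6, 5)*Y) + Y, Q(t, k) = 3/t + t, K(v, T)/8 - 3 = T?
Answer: -363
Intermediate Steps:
K(v, T) = 24 + 8*T
Q(t, k) = t + 3/t
q(O, Y) = O² + 65*Y (q(O, Y) = (O*O + (24 + 8*5)*Y) + Y = (O² + (24 + 40)*Y) + Y = (O² + 64*Y) + Y = O² + 65*Y)
Q(-2, -2)*34 + q(4, -4) = (-2 + 3/(-2))*34 + (4² + 65*(-4)) = (-2 + 3*(-½))*34 + (16 - 260) = (-2 - 3/2)*34 - 244 = -7/2*34 - 244 = -119 - 244 = -363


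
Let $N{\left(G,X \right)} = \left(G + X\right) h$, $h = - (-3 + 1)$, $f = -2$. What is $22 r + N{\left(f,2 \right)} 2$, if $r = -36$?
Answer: $-792$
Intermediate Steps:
$h = 2$ ($h = \left(-1\right) \left(-2\right) = 2$)
$N{\left(G,X \right)} = 2 G + 2 X$ ($N{\left(G,X \right)} = \left(G + X\right) 2 = 2 G + 2 X$)
$22 r + N{\left(f,2 \right)} 2 = 22 \left(-36\right) + \left(2 \left(-2\right) + 2 \cdot 2\right) 2 = -792 + \left(-4 + 4\right) 2 = -792 + 0 \cdot 2 = -792 + 0 = -792$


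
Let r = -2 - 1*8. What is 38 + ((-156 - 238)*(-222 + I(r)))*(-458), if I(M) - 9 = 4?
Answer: -37714430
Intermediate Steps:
r = -10 (r = -2 - 8 = -10)
I(M) = 13 (I(M) = 9 + 4 = 13)
38 + ((-156 - 238)*(-222 + I(r)))*(-458) = 38 + ((-156 - 238)*(-222 + 13))*(-458) = 38 - 394*(-209)*(-458) = 38 + 82346*(-458) = 38 - 37714468 = -37714430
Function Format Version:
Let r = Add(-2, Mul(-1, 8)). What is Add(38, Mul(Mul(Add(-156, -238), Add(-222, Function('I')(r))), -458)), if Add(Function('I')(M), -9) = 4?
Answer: -37714430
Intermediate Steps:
r = -10 (r = Add(-2, -8) = -10)
Function('I')(M) = 13 (Function('I')(M) = Add(9, 4) = 13)
Add(38, Mul(Mul(Add(-156, -238), Add(-222, Function('I')(r))), -458)) = Add(38, Mul(Mul(Add(-156, -238), Add(-222, 13)), -458)) = Add(38, Mul(Mul(-394, -209), -458)) = Add(38, Mul(82346, -458)) = Add(38, -37714468) = -37714430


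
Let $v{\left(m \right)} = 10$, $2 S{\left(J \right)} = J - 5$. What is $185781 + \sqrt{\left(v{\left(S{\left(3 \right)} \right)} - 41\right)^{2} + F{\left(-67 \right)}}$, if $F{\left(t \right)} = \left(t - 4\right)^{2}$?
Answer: $185781 + \sqrt{6002} \approx 1.8586 \cdot 10^{5}$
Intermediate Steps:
$S{\left(J \right)} = - \frac{5}{2} + \frac{J}{2}$ ($S{\left(J \right)} = \frac{J - 5}{2} = \frac{-5 + J}{2} = - \frac{5}{2} + \frac{J}{2}$)
$F{\left(t \right)} = \left(-4 + t\right)^{2}$
$185781 + \sqrt{\left(v{\left(S{\left(3 \right)} \right)} - 41\right)^{2} + F{\left(-67 \right)}} = 185781 + \sqrt{\left(10 - 41\right)^{2} + \left(-4 - 67\right)^{2}} = 185781 + \sqrt{\left(-31\right)^{2} + \left(-71\right)^{2}} = 185781 + \sqrt{961 + 5041} = 185781 + \sqrt{6002}$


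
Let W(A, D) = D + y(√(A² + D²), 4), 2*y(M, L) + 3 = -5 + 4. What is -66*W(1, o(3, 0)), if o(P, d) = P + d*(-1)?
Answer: -66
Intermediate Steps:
y(M, L) = -2 (y(M, L) = -3/2 + (-5 + 4)/2 = -3/2 + (½)*(-1) = -3/2 - ½ = -2)
o(P, d) = P - d
W(A, D) = -2 + D (W(A, D) = D - 2 = -2 + D)
-66*W(1, o(3, 0)) = -66*(-2 + (3 - 1*0)) = -66*(-2 + (3 + 0)) = -66*(-2 + 3) = -66*1 = -66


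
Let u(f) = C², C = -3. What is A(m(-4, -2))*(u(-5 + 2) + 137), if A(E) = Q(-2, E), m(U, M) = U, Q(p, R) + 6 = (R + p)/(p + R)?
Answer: -730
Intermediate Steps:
Q(p, R) = -5 (Q(p, R) = -6 + (R + p)/(p + R) = -6 + (R + p)/(R + p) = -6 + 1 = -5)
u(f) = 9 (u(f) = (-3)² = 9)
A(E) = -5
A(m(-4, -2))*(u(-5 + 2) + 137) = -5*(9 + 137) = -5*146 = -730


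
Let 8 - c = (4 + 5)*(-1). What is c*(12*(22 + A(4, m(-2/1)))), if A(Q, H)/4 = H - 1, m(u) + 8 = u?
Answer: -4488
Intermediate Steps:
m(u) = -8 + u
A(Q, H) = -4 + 4*H (A(Q, H) = 4*(H - 1) = 4*(-1 + H) = -4 + 4*H)
c = 17 (c = 8 - (4 + 5)*(-1) = 8 - 9*(-1) = 8 - 1*(-9) = 8 + 9 = 17)
c*(12*(22 + A(4, m(-2/1)))) = 17*(12*(22 + (-4 + 4*(-8 - 2/1)))) = 17*(12*(22 + (-4 + 4*(-8 - 2*1)))) = 17*(12*(22 + (-4 + 4*(-8 - 2)))) = 17*(12*(22 + (-4 + 4*(-10)))) = 17*(12*(22 + (-4 - 40))) = 17*(12*(22 - 44)) = 17*(12*(-22)) = 17*(-264) = -4488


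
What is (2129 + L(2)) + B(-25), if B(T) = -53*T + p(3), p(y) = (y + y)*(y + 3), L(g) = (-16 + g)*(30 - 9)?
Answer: 3196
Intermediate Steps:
L(g) = -336 + 21*g (L(g) = (-16 + g)*21 = -336 + 21*g)
p(y) = 2*y*(3 + y) (p(y) = (2*y)*(3 + y) = 2*y*(3 + y))
B(T) = 36 - 53*T (B(T) = -53*T + 2*3*(3 + 3) = -53*T + 2*3*6 = -53*T + 36 = 36 - 53*T)
(2129 + L(2)) + B(-25) = (2129 + (-336 + 21*2)) + (36 - 53*(-25)) = (2129 + (-336 + 42)) + (36 + 1325) = (2129 - 294) + 1361 = 1835 + 1361 = 3196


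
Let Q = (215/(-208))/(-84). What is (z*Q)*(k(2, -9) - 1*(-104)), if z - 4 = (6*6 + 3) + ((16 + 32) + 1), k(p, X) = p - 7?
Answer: 163185/1456 ≈ 112.08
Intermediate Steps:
k(p, X) = -7 + p
Q = 215/17472 (Q = (215*(-1/208))*(-1/84) = -215/208*(-1/84) = 215/17472 ≈ 0.012305)
z = 92 (z = 4 + ((6*6 + 3) + ((16 + 32) + 1)) = 4 + ((36 + 3) + (48 + 1)) = 4 + (39 + 49) = 4 + 88 = 92)
(z*Q)*(k(2, -9) - 1*(-104)) = (92*(215/17472))*((-7 + 2) - 1*(-104)) = 4945*(-5 + 104)/4368 = (4945/4368)*99 = 163185/1456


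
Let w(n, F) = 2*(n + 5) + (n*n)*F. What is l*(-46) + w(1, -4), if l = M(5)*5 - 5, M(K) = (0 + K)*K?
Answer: -5512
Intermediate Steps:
M(K) = K² (M(K) = K*K = K²)
l = 120 (l = 5²*5 - 5 = 25*5 - 5 = 125 - 5 = 120)
w(n, F) = 10 + 2*n + F*n² (w(n, F) = 2*(5 + n) + n²*F = (10 + 2*n) + F*n² = 10 + 2*n + F*n²)
l*(-46) + w(1, -4) = 120*(-46) + (10 + 2*1 - 4*1²) = -5520 + (10 + 2 - 4*1) = -5520 + (10 + 2 - 4) = -5520 + 8 = -5512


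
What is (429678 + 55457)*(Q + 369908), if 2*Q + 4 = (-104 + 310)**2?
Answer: 189747941740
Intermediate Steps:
Q = 21216 (Q = -2 + (-104 + 310)**2/2 = -2 + (1/2)*206**2 = -2 + (1/2)*42436 = -2 + 21218 = 21216)
(429678 + 55457)*(Q + 369908) = (429678 + 55457)*(21216 + 369908) = 485135*391124 = 189747941740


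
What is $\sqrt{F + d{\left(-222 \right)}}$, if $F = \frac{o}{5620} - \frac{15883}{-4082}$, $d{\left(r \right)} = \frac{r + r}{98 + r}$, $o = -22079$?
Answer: $\frac{\sqrt{111993035960572455}}{177791510} \approx 1.8823$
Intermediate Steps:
$d{\left(r \right)} = \frac{2 r}{98 + r}$
$F = - \frac{432009}{11470420}$ ($F = - \frac{22079}{5620} - \frac{15883}{-4082} = \left(-22079\right) \frac{1}{5620} - - \frac{15883}{4082} = - \frac{22079}{5620} + \frac{15883}{4082} = - \frac{432009}{11470420} \approx -0.037663$)
$\sqrt{F + d{\left(-222 \right)}} = \sqrt{- \frac{432009}{11470420} + 2 \left(-222\right) \frac{1}{98 - 222}} = \sqrt{- \frac{432009}{11470420} + 2 \left(-222\right) \frac{1}{-124}} = \sqrt{- \frac{432009}{11470420} + 2 \left(-222\right) \left(- \frac{1}{124}\right)} = \sqrt{- \frac{432009}{11470420} + \frac{111}{31}} = \sqrt{\frac{1259824341}{355583020}} = \frac{\sqrt{111993035960572455}}{177791510}$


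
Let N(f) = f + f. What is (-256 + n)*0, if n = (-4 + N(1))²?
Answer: 0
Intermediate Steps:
N(f) = 2*f
n = 4 (n = (-4 + 2*1)² = (-4 + 2)² = (-2)² = 4)
(-256 + n)*0 = (-256 + 4)*0 = -252*0 = 0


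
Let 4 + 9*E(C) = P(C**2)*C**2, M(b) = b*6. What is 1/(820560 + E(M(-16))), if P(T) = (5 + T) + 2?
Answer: 9/92384204 ≈ 9.7419e-8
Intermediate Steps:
P(T) = 7 + T
M(b) = 6*b
E(C) = -4/9 + C**2*(7 + C**2)/9 (E(C) = -4/9 + ((7 + C**2)*C**2)/9 = -4/9 + (C**2*(7 + C**2))/9 = -4/9 + C**2*(7 + C**2)/9)
1/(820560 + E(M(-16))) = 1/(820560 + (-4/9 + (6*(-16))**2*(7 + (6*(-16))**2)/9)) = 1/(820560 + (-4/9 + (1/9)*(-96)**2*(7 + (-96)**2))) = 1/(820560 + (-4/9 + (1/9)*9216*(7 + 9216))) = 1/(820560 + (-4/9 + (1/9)*9216*9223)) = 1/(820560 + (-4/9 + 9444352)) = 1/(820560 + 84999164/9) = 1/(92384204/9) = 9/92384204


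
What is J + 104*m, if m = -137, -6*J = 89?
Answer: -85577/6 ≈ -14263.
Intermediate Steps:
J = -89/6 (J = -⅙*89 = -89/6 ≈ -14.833)
J + 104*m = -89/6 + 104*(-137) = -89/6 - 14248 = -85577/6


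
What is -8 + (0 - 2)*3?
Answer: -14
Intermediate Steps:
-8 + (0 - 2)*3 = -8 - 2*3 = -8 - 6 = -14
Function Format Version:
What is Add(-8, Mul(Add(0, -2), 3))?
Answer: -14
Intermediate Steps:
Add(-8, Mul(Add(0, -2), 3)) = Add(-8, Mul(-2, 3)) = Add(-8, -6) = -14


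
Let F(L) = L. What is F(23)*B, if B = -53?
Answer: -1219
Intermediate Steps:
F(23)*B = 23*(-53) = -1219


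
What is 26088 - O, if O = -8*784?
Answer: 32360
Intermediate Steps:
O = -6272
26088 - O = 26088 - 1*(-6272) = 26088 + 6272 = 32360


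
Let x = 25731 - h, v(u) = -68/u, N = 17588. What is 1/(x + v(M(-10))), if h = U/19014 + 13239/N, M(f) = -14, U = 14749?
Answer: 1170463812/30121100495363 ≈ 3.8859e-5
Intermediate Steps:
h = 255565879/167209116 (h = 14749/19014 + 13239/17588 = 255565879/167209116 ≈ 1.5284)
x = 4302202197917/167209116 (x = 25731 - 1*255565879/167209116 = 25731 - 255565879/167209116 = 4302202197917/167209116 ≈ 25729.)
1/(x + v(M(-10))) = 1/(4302202197917/167209116 - 68/(-14)) = 1/(4302202197917/167209116 - 68*(-1/14)) = 1/(4302202197917/167209116 + 34/7) = 1/(30121100495363/1170463812) = 1170463812/30121100495363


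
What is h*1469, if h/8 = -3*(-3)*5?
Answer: 528840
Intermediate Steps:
h = 360 (h = 8*(-3*(-3)*5) = 8*(9*5) = 8*45 = 360)
h*1469 = 360*1469 = 528840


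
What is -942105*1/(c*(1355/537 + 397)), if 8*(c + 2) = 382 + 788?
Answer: -505910385/30947972 ≈ -16.347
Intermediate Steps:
c = 577/4 (c = -2 + (382 + 788)/8 = -2 + (1/8)*1170 = -2 + 585/4 = 577/4 ≈ 144.25)
-942105*1/(c*(1355/537 + 397)) = -942105*4/(577*(1355/537 + 397)) = -942105/((577/4)*(214544/537)) = -942105/30947972/537 = -942105*537/30947972 = -505910385/30947972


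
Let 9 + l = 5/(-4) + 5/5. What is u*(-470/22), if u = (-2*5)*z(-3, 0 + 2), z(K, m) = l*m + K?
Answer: -50525/11 ≈ -4593.2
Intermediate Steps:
l = -37/4 (l = -9 + (5/(-4) + 5/5) = -9 + (5*(-¼) + 5*(⅕)) = -9 + (-5/4 + 1) = -9 - ¼ = -37/4 ≈ -9.2500)
z(K, m) = K - 37*m/4 (z(K, m) = -37*m/4 + K = K - 37*m/4)
u = 215 (u = (-2*5)*(-3 - 37*(0 + 2)/4) = -10*(-3 - 37/4*2) = -10*(-3 - 37/2) = -10*(-43/2) = 215)
u*(-470/22) = 215*(-470/22) = 215*(-470*1/22) = 215*(-235/11) = -50525/11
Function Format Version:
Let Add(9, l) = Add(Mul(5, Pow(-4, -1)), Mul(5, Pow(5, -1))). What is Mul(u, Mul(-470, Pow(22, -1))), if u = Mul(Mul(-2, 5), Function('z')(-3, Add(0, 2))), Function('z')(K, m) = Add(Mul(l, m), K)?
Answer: Rational(-50525, 11) ≈ -4593.2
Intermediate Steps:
l = Rational(-37, 4) (l = Add(-9, Add(Mul(5, Pow(-4, -1)), Mul(5, Pow(5, -1)))) = Add(-9, Add(Mul(5, Rational(-1, 4)), Mul(5, Rational(1, 5)))) = Add(-9, Add(Rational(-5, 4), 1)) = Add(-9, Rational(-1, 4)) = Rational(-37, 4) ≈ -9.2500)
Function('z')(K, m) = Add(K, Mul(Rational(-37, 4), m)) (Function('z')(K, m) = Add(Mul(Rational(-37, 4), m), K) = Add(K, Mul(Rational(-37, 4), m)))
u = 215 (u = Mul(Mul(-2, 5), Add(-3, Mul(Rational(-37, 4), Add(0, 2)))) = Mul(-10, Add(-3, Mul(Rational(-37, 4), 2))) = Mul(-10, Add(-3, Rational(-37, 2))) = Mul(-10, Rational(-43, 2)) = 215)
Mul(u, Mul(-470, Pow(22, -1))) = Mul(215, Mul(-470, Pow(22, -1))) = Mul(215, Mul(-470, Rational(1, 22))) = Mul(215, Rational(-235, 11)) = Rational(-50525, 11)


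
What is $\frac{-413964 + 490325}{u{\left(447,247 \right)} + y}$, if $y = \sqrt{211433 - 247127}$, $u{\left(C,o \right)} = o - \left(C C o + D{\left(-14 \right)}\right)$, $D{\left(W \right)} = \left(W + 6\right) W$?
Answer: $- \frac{209367811576}{135315989603391} - \frac{76361 i \sqrt{3966}}{811895937620346} \approx -0.0015473 - 5.9231 \cdot 10^{-9} i$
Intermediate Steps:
$D{\left(W \right)} = W \left(6 + W\right)$ ($D{\left(W \right)} = \left(6 + W\right) W = W \left(6 + W\right)$)
$u{\left(C,o \right)} = -112 + o - o C^{2}$ ($u{\left(C,o \right)} = o - \left(C C o - 14 \left(6 - 14\right)\right) = o - \left(C^{2} o - -112\right) = o - \left(o C^{2} + 112\right) = o - \left(112 + o C^{2}\right) = -112 + o - o C^{2}$)
$y = 3 i \sqrt{3966}$ ($y = \sqrt{-35694} = 3 i \sqrt{3966} \approx 188.93 i$)
$\frac{-413964 + 490325}{u{\left(447,247 \right)} + y} = \frac{-413964 + 490325}{\left(-112 + 247 - 247 \cdot 447^{2}\right) + 3 i \sqrt{3966}} = \frac{76361}{\left(-112 + 247 - 247 \cdot 199809\right) + 3 i \sqrt{3966}} = \frac{76361}{\left(-112 + 247 - 49352823\right) + 3 i \sqrt{3966}} = \frac{76361}{-49352688 + 3 i \sqrt{3966}}$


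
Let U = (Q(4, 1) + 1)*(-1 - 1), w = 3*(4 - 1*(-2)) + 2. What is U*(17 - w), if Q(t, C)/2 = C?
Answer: 18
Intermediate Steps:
Q(t, C) = 2*C
w = 20 (w = 3*(4 + 2) + 2 = 3*6 + 2 = 18 + 2 = 20)
U = -6 (U = (2*1 + 1)*(-1 - 1) = (2 + 1)*(-2) = 3*(-2) = -6)
U*(17 - w) = -6*(17 - 1*20) = -6*(17 - 20) = -6*(-3) = 18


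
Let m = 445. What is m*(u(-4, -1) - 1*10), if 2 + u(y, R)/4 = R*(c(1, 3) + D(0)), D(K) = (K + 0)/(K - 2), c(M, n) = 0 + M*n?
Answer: -13350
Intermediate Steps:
c(M, n) = M*n
D(K) = K/(-2 + K)
u(y, R) = -8 + 12*R (u(y, R) = -8 + 4*(R*(1*3 + 0/(-2 + 0))) = -8 + 4*(R*(3 + 0/(-2))) = -8 + 4*(R*(3 + 0*(-½))) = -8 + 4*(R*(3 + 0)) = -8 + 4*(R*3) = -8 + 4*(3*R) = -8 + 12*R)
m*(u(-4, -1) - 1*10) = 445*((-8 + 12*(-1)) - 1*10) = 445*((-8 - 12) - 10) = 445*(-20 - 10) = 445*(-30) = -13350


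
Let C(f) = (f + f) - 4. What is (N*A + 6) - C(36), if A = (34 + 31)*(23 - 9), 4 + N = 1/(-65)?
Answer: -3716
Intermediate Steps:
N = -261/65 (N = -4 + 1/(-65) = -4 - 1/65 = -261/65 ≈ -4.0154)
C(f) = -4 + 2*f (C(f) = 2*f - 4 = -4 + 2*f)
A = 910 (A = 65*14 = 910)
(N*A + 6) - C(36) = (-261/65*910 + 6) - (-4 + 2*36) = (-3654 + 6) - (-4 + 72) = -3648 - 1*68 = -3648 - 68 = -3716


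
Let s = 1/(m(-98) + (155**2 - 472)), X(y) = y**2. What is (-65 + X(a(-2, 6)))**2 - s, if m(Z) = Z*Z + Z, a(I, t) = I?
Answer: 123012538/33059 ≈ 3721.0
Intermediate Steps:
m(Z) = Z + Z**2 (m(Z) = Z**2 + Z = Z + Z**2)
s = 1/33059 (s = 1/(-98*(1 - 98) + (155**2 - 472)) = 1/(-98*(-97) + (24025 - 472)) = 1/(9506 + 23553) = 1/33059 ≈ 3.0249e-5)
(-65 + X(a(-2, 6)))**2 - s = (-65 + (-2)**2)**2 - 1*1/33059 = (-65 + 4)**2 - 1/33059 = (-61)**2 - 1/33059 = 3721 - 1/33059 = 123012538/33059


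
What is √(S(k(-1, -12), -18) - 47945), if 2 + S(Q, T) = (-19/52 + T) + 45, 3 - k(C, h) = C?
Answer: I*√32394167/26 ≈ 218.91*I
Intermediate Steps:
k(C, h) = 3 - C
S(Q, T) = 2217/52 + T (S(Q, T) = -2 + ((-19/52 + T) + 45) = -2 + (2321/52 + T) = 2217/52 + T)
√(S(k(-1, -12), -18) - 47945) = √((2217/52 - 18) - 47945) = √(1281/52 - 47945) = √(-2491859/52) = I*√32394167/26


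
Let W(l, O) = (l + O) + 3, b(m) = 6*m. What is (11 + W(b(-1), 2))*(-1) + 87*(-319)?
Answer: -27763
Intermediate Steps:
W(l, O) = 3 + O + l (W(l, O) = (O + l) + 3 = 3 + O + l)
(11 + W(b(-1), 2))*(-1) + 87*(-319) = (11 + (3 + 2 + 6*(-1)))*(-1) + 87*(-319) = (11 + (3 + 2 - 6))*(-1) - 27753 = (11 - 1)*(-1) - 27753 = 10*(-1) - 27753 = -10 - 27753 = -27763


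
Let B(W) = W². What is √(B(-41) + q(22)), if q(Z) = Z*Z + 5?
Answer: √2170 ≈ 46.583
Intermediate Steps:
q(Z) = 5 + Z² (q(Z) = Z² + 5 = 5 + Z²)
√(B(-41) + q(22)) = √((-41)² + (5 + 22²)) = √(1681 + (5 + 484)) = √(1681 + 489) = √2170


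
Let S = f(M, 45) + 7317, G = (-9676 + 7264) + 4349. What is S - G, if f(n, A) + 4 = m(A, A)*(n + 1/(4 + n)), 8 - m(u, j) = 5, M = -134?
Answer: 646617/130 ≈ 4974.0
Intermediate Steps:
m(u, j) = 3 (m(u, j) = 8 - 1*5 = 8 - 5 = 3)
f(n, A) = -4 + 3*n + 3/(4 + n) (f(n, A) = -4 + 3*(n + 1/(4 + n)) = -4 + (3*n + 3/(4 + n)) = -4 + 3*n + 3/(4 + n))
G = 1937 (G = -2412 + 4349 = 1937)
S = 898427/130 (S = (-13 + 3*(-134)**2 + 8*(-134))/(4 - 134) + 7317 = (-13 + 3*17956 - 1072)/(-130) + 7317 = -(-13 + 53868 - 1072)/130 + 7317 = -1/130*52783 + 7317 = -52783/130 + 7317 = 898427/130 ≈ 6911.0)
S - G = 898427/130 - 1*1937 = 898427/130 - 1937 = 646617/130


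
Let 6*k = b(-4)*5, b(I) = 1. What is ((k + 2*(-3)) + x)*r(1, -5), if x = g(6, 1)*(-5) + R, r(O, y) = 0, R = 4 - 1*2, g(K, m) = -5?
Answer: 0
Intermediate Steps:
R = 2 (R = 4 - 2 = 2)
k = ⅚ (k = (1*5)/6 = (⅙)*5 = ⅚ ≈ 0.83333)
x = 27 (x = -5*(-5) + 2 = 25 + 2 = 27)
((k + 2*(-3)) + x)*r(1, -5) = ((⅚ + 2*(-3)) + 27)*0 = ((⅚ - 6) + 27)*0 = (-31/6 + 27)*0 = (131/6)*0 = 0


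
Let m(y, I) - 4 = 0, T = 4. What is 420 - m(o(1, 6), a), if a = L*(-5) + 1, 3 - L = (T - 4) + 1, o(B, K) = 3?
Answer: 416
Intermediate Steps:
L = 2 (L = 3 - ((4 - 4) + 1) = 3 - (0 + 1) = 3 - 1*1 = 3 - 1 = 2)
a = -9 (a = 2*(-5) + 1 = -10 + 1 = -9)
m(y, I) = 4 (m(y, I) = 4 + 0 = 4)
420 - m(o(1, 6), a) = 420 - 1*4 = 420 - 4 = 416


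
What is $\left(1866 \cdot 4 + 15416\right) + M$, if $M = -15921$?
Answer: $6959$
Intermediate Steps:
$\left(1866 \cdot 4 + 15416\right) + M = \left(1866 \cdot 4 + 15416\right) - 15921 = \left(7464 + 15416\right) - 15921 = 22880 - 15921 = 6959$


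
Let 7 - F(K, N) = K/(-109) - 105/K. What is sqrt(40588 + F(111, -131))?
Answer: sqrt(660313237381)/4033 ≈ 201.49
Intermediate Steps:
F(K, N) = 7 + 105/K + K/109 (F(K, N) = 7 - (K/(-109) - 105/K) = 7 - (K*(-1/109) - 105/K) = 7 - (-K/109 - 105/K) = 7 - (-105/K - K/109) = 7 + (105/K + K/109) = 7 + 105/K + K/109)
sqrt(40588 + F(111, -131)) = sqrt(40588 + (7 + 105/111 + (1/109)*111)) = sqrt(40588 + (7 + 105*(1/111) + 111/109)) = sqrt(40588 + (7 + 35/37 + 111/109)) = sqrt(40588 + 36153/4033) = sqrt(163727557/4033) = sqrt(660313237381)/4033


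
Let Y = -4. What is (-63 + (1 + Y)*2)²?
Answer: 4761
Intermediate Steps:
(-63 + (1 + Y)*2)² = (-63 + (1 - 4)*2)² = (-63 - 3*2)² = (-63 - 6)² = (-69)² = 4761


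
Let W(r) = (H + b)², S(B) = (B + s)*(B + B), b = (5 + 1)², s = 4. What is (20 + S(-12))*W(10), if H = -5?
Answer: 203732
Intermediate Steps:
b = 36 (b = 6² = 36)
S(B) = 2*B*(4 + B) (S(B) = (B + 4)*(B + B) = (4 + B)*(2*B) = 2*B*(4 + B))
W(r) = 961 (W(r) = (-5 + 36)² = 31² = 961)
(20 + S(-12))*W(10) = (20 + 2*(-12)*(4 - 12))*961 = (20 + 2*(-12)*(-8))*961 = (20 + 192)*961 = 212*961 = 203732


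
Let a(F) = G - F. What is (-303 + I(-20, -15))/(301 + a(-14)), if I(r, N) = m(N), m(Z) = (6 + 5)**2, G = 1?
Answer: -91/158 ≈ -0.57595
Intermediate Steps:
m(Z) = 121 (m(Z) = 11**2 = 121)
I(r, N) = 121
a(F) = 1 - F
(-303 + I(-20, -15))/(301 + a(-14)) = (-303 + 121)/(301 + (1 - 1*(-14))) = -182/(301 + (1 + 14)) = -182/(301 + 15) = -182/316 = -182*1/316 = -91/158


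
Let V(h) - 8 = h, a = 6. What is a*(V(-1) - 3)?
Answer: 24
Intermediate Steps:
V(h) = 8 + h
a*(V(-1) - 3) = 6*((8 - 1) - 3) = 6*(7 - 3) = 6*4 = 24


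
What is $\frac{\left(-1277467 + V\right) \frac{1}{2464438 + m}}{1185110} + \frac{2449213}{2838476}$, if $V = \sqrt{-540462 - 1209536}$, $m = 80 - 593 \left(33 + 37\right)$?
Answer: $\frac{1758246863922754287}{2037692964409654720} + \frac{i \sqrt{1749998}}{2871531010880} \approx 0.86286 + 4.6069 \cdot 10^{-10} i$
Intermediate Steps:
$m = -41430$ ($m = 80 - 41510 = -41430$)
$V = i \sqrt{1749998}$ ($V = \sqrt{-1749998} = i \sqrt{1749998} \approx 1322.9 i$)
$\frac{\left(-1277467 + V\right) \frac{1}{2464438 + m}}{1185110} + \frac{2449213}{2838476} = \frac{\left(-1277467 + i \sqrt{1749998}\right) \frac{1}{2464438 - 41430}}{1185110} + \frac{2449213}{2838476} = \frac{-1277467 + i \sqrt{1749998}}{2423008} \cdot \frac{1}{1185110} + 2449213 \cdot \frac{1}{2838476} = \left(-1277467 + i \sqrt{1749998}\right) \frac{1}{2423008} \cdot \frac{1}{1185110} + \frac{2449213}{2838476} = \left(- \frac{1277467}{2423008} + \frac{i \sqrt{1749998}}{2423008}\right) \frac{1}{1185110} + \frac{2449213}{2838476} = \left(- \frac{1277467}{2871531010880} + \frac{i \sqrt{1749998}}{2871531010880}\right) + \frac{2449213}{2838476} = \frac{1758246863922754287}{2037692964409654720} + \frac{i \sqrt{1749998}}{2871531010880}$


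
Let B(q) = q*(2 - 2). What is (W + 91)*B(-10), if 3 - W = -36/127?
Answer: 0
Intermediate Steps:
B(q) = 0 (B(q) = q*0 = 0)
W = 417/127 (W = 3 - (-1)*36/127 = 3 - 1*(-36/127) = 3 + 36/127 = 417/127 ≈ 3.2835)
(W + 91)*B(-10) = (417/127 + 91)*0 = (11974/127)*0 = 0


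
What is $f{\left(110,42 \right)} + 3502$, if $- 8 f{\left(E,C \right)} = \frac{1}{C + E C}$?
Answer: $\frac{130610591}{37296} \approx 3502.0$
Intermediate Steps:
$f{\left(E,C \right)} = - \frac{1}{8 \left(C + C E\right)}$ ($f{\left(E,C \right)} = - \frac{1}{8 \left(C + E C\right)} = - \frac{1}{8 \left(C + C E\right)}$)
$f{\left(110,42 \right)} + 3502 = - \frac{1}{8 \cdot 42 \left(1 + 110\right)} + 3502 = \left(- \frac{1}{8}\right) \frac{1}{42} \cdot \frac{1}{111} + 3502 = - \frac{1}{37296} + 3502 = \frac{130610591}{37296}$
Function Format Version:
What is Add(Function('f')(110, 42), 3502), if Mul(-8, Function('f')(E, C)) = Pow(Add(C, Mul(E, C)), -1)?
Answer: Rational(130610591, 37296) ≈ 3502.0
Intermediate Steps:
Function('f')(E, C) = Mul(Rational(-1, 8), Pow(Add(C, Mul(C, E)), -1)) (Function('f')(E, C) = Mul(Rational(-1, 8), Pow(Add(C, Mul(E, C)), -1)) = Mul(Rational(-1, 8), Pow(Add(C, Mul(C, E)), -1)))
Add(Function('f')(110, 42), 3502) = Add(Mul(Rational(-1, 8), Pow(42, -1), Pow(Add(1, 110), -1)), 3502) = Add(Mul(Rational(-1, 8), Rational(1, 42), Pow(111, -1)), 3502) = Add(Mul(Rational(-1, 8), Rational(1, 42), Rational(1, 111)), 3502) = Add(Rational(-1, 37296), 3502) = Rational(130610591, 37296)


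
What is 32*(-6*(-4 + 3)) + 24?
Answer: 216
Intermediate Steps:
32*(-6*(-4 + 3)) + 24 = 32*(-6*(-1)) + 24 = 32*6 + 24 = 192 + 24 = 216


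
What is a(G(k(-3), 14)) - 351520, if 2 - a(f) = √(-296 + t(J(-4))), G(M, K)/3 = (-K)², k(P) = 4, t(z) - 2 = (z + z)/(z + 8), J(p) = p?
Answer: -351518 - 2*I*√74 ≈ -3.5152e+5 - 17.205*I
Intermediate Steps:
t(z) = 2 + 2*z/(8 + z) (t(z) = 2 + (z + z)/(z + 8) = 2 + (2*z)/(8 + z) = 2 + 2*z/(8 + z))
G(M, K) = 3*K² (G(M, K) = 3*(-K)² = 3*K²)
a(f) = 2 - 2*I*√74 (a(f) = 2 - √(-296 + 4*(4 - 4)/(8 - 4)) = 2 - √(-296 + 4*0/4) = 2 - √(-296 + 4*(¼)*0) = 2 - √(-296 + 0) = 2 - √(-296) = 2 - 2*I*√74)
a(G(k(-3), 14)) - 351520 = (2 - 2*I*√74) - 351520 = -351518 - 2*I*√74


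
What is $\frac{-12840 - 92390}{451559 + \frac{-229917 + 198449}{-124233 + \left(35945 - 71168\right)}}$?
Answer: $- \frac{4194888720}{18000955843} \approx -0.23304$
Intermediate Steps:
$\frac{-12840 - 92390}{451559 + \frac{-229917 + 198449}{-124233 + \left(35945 - 71168\right)}} = - \frac{105230}{451559 - \frac{31468}{-124233 + \left(35945 - 71168\right)}} = - \frac{105230}{451559 - \frac{31468}{-124233 - 35223}} = - \frac{105230}{451559 - \frac{31468}{-159456}} = - \frac{105230}{451559 - - \frac{7867}{39864}} = - \frac{105230}{451559 + \frac{7867}{39864}} = - \frac{105230}{\frac{18000955843}{39864}} = \left(-105230\right) \frac{39864}{18000955843} = - \frac{4194888720}{18000955843}$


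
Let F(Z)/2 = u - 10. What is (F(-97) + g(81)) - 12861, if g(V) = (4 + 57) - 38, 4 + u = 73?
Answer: -12720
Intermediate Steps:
u = 69 (u = -4 + 73 = 69)
g(V) = 23 (g(V) = 61 - 38 = 23)
F(Z) = 118 (F(Z) = 2*(69 - 10) = 2*59 = 118)
(F(-97) + g(81)) - 12861 = (118 + 23) - 12861 = 141 - 12861 = -12720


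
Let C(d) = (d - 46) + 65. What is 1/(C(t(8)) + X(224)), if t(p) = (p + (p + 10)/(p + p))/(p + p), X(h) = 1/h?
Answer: 896/17539 ≈ 0.051086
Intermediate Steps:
t(p) = (p + (10 + p)/(2*p))/(2*p) (t(p) = (p + (10 + p)/((2*p)))/((2*p)) = (p + (10 + p)*(1/(2*p)))*(1/(2*p)) = (p + (10 + p)/(2*p))*(1/(2*p)) = (p + (10 + p)/(2*p))/(2*p))
C(d) = 19 + d (C(d) = (-46 + d) + 65 = 19 + d)
1/(C(t(8)) + X(224)) = 1/((19 + (¼)*(10 + 8 + 2*8²)/8²) + 1/224) = 1/((19 + (¼)*(1/64)*(10 + 8 + 2*64)) + 1/224) = 1/((19 + (¼)*(1/64)*(10 + 8 + 128)) + 1/224) = 1/((19 + (¼)*(1/64)*146) + 1/224) = 1/((19 + 73/128) + 1/224) = 1/(2505/128 + 1/224) = 1/(17539/896) = 896/17539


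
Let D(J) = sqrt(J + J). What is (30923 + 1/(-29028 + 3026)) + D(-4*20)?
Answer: 804059845/26002 + 4*I*sqrt(10) ≈ 30923.0 + 12.649*I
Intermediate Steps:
D(J) = sqrt(2)*sqrt(J) (D(J) = sqrt(2*J) = sqrt(2)*sqrt(J))
(30923 + 1/(-29028 + 3026)) + D(-4*20) = (30923 + 1/(-29028 + 3026)) + sqrt(2)*sqrt(-4*20) = (30923 + 1/(-26002)) + sqrt(2)*sqrt(-80) = (30923 - 1/26002) + sqrt(2)*(4*I*sqrt(5)) = 804059845/26002 + 4*I*sqrt(10)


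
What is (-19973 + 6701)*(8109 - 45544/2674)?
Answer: -20512750056/191 ≈ -1.0740e+8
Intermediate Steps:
(-19973 + 6701)*(8109 - 45544/2674) = -13272*(8109 - 45544*1/2674) = -13272*(8109 - 22772/1337) = -13272*10818961/1337 = -20512750056/191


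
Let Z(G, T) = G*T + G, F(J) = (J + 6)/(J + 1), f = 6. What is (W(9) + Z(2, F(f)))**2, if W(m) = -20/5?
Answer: 100/49 ≈ 2.0408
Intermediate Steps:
F(J) = (6 + J)/(1 + J)
Z(G, T) = G + G*T
W(m) = -4 (W(m) = -20*1/5 = -4)
(W(9) + Z(2, F(f)))**2 = (-4 + 2*(1 + (6 + 6)/(1 + 6)))**2 = (-4 + 2*(1 + 12/7))**2 = (-4 + 2*(19/7))**2 = (-4 + 38/7)**2 = (10/7)**2 = 100/49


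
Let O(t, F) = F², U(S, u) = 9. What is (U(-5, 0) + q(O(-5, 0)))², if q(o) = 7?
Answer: 256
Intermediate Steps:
(U(-5, 0) + q(O(-5, 0)))² = (9 + 7)² = 16² = 256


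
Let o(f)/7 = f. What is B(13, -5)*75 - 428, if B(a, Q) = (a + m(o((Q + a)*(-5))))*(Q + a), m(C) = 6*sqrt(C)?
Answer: 7372 + 7200*I*sqrt(70) ≈ 7372.0 + 60240.0*I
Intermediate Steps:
o(f) = 7*f
B(a, Q) = (Q + a)*(a + 6*sqrt(-35*Q - 35*a)) (B(a, Q) = (a + 6*sqrt(7*((Q + a)*(-5))))*(Q + a) = (a + 6*sqrt(7*(-5*Q - 5*a)))*(Q + a) = (a + 6*sqrt(-35*Q - 35*a))*(Q + a) = (Q + a)*(a + 6*sqrt(-35*Q - 35*a)))
B(13, -5)*75 - 428 = (13**2 - 5*13 + 6*(-5)*sqrt(-35*(-5) - 35*13) + 6*13*sqrt(-35*(-5) - 35*13))*75 - 428 = (169 - 65 + 6*(-5)*sqrt(175 - 455) + 6*13*sqrt(175 - 455))*75 - 428 = (169 - 65 + 6*(-5)*sqrt(-280) + 6*13*sqrt(-280))*75 - 428 = (169 - 65 + 6*(-5)*(2*I*sqrt(70)) + 6*13*(2*I*sqrt(70)))*75 - 428 = (169 - 65 - 60*I*sqrt(70) + 156*I*sqrt(70))*75 - 428 = (104 + 96*I*sqrt(70))*75 - 428 = (7800 + 7200*I*sqrt(70)) - 428 = 7372 + 7200*I*sqrt(70)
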